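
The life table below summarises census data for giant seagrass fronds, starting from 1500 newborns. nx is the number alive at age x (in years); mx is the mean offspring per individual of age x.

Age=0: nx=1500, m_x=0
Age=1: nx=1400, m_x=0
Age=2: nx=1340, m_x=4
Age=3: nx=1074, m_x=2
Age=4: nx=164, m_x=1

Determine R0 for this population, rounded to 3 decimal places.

lx = nx/n0 = nx/1500: 1, 0.93333…, 0.89333…, 0.716, 0.10933…
lx·mx by age: 0, 0, 3.573333…, 1.432, 0.109333…
R0 = Σ lx·mx = 5.114667… → 5.115

5.115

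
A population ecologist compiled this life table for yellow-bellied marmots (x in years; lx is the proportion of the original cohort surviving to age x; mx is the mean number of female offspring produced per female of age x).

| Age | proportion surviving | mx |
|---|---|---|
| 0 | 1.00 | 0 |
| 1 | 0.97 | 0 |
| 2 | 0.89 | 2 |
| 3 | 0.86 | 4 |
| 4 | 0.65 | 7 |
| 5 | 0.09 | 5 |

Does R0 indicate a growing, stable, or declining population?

growing

R0 = Σ lx·mx = 0 + 0 + 1.78 + 3.44 + 4.55 + 0.45 = 10.22
R0 > 1, so the population is growing.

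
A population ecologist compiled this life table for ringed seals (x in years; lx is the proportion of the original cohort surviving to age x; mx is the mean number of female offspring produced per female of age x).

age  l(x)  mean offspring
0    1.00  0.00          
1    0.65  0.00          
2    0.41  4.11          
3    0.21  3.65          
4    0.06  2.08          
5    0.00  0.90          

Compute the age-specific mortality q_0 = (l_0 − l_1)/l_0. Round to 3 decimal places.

q_0 = (l_0 − l_1) / l_0 = (1 − 0.65) / 1
     = 0.35 / 1 = 0.35 → 0.350

0.350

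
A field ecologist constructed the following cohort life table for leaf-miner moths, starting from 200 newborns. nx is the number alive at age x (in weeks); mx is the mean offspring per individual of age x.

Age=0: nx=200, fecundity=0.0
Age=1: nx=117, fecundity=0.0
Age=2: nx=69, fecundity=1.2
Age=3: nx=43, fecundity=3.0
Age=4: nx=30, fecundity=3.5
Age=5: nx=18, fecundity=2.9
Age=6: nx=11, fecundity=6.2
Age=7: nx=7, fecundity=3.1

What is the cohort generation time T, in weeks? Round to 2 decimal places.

lx = nx/n0 = nx/200: 1, 0.585, 0.345, 0.215, 0.15, 0.09, 0.055, 0.035
lx·mx: 0, 0, 0.414, 0.645, 0.525, 0.261, 0.341, 0.1085 → R0 = 2.2945
x·lx·mx: 0, 0, 0.828, 1.935, 2.1, 1.305, 2.046, 0.7595 → Σ = 8.9735
T = 8.9735 / 2.2945 = 3.910874… → 3.91

3.91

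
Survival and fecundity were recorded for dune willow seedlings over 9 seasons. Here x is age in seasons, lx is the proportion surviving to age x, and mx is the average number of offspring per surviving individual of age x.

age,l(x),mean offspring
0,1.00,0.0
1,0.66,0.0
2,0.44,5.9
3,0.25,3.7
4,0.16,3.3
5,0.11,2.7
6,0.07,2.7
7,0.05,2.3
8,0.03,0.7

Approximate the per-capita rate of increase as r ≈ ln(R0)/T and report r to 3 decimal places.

R0 = Σ lx·mx = 0 + 0 + 2.596 + 0.925 + 0.528 + 0.297 + 0.189 + 0.115 + 0.021 = 4.671
Σ x·lx·mx = 13.671; T = 13.671/4.671 = 2.92678…
r ≈ ln(R0)/T = ln(4.671)/2.92678… = 0.52664… → 0.527

0.527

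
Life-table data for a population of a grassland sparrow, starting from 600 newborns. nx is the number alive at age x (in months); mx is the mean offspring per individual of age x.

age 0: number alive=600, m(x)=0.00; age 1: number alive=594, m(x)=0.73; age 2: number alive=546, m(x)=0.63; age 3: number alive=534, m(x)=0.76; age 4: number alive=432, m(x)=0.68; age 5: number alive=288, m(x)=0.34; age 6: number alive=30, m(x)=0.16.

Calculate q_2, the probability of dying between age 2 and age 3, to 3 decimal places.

lx = nx/n0 = nx/600: 1, 0.99, 0.91, 0.89, 0.72, 0.48, 0.05
q_2 = (l_2 − l_3) / l_2 = (0.91 − 0.89) / 0.91
     = 0.02 / 0.91 = 0.021978… → 0.022

0.022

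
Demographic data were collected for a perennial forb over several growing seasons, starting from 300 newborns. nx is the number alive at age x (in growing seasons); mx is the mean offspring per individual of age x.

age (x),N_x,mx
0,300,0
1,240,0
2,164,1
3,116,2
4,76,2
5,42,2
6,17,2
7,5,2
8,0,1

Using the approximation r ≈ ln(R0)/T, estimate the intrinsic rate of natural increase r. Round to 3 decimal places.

lx = nx/n0 = nx/300: 1, 0.8, 0.54667…, 0.38667…, 0.25333…, 0.14, 0.05667…, 0.01667…, 0
R0 = Σ lx·mx = 0 + 0 + 0.54667… + 0.77333… + 0.50667… + 0.28 + 0.11333… + 0.03333… + 0 = 2.253333…
Σ x·lx·mx = 7.753333…; T = 7.753333…/2.253333… = 3.44083…
r ≈ ln(R0)/T = ln(2.253333…)/3.44083… = 0.23611… → 0.236

0.236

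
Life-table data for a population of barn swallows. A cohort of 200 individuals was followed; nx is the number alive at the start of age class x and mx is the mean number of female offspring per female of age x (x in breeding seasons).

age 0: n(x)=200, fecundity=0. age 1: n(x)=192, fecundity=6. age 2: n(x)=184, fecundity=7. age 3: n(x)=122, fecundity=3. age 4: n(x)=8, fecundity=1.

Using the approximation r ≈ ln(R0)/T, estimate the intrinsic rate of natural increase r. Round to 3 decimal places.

1.532

lx = nx/n0 = nx/200: 1, 0.96, 0.92, 0.61, 0.04
R0 = Σ lx·mx = 0 + 5.76 + 6.44 + 1.83 + 0.04 = 14.07
Σ x·lx·mx = 24.29; T = 24.29/14.07 = 1.72637…
r ≈ ln(R0)/T = ln(14.07)/1.72637… = 1.53156… → 1.532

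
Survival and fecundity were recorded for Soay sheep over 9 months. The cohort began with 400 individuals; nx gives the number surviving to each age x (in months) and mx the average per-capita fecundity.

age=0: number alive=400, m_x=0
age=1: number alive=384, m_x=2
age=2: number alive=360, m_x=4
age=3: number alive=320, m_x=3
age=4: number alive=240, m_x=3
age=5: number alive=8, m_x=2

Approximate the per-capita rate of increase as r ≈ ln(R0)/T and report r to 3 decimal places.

0.937

lx = nx/n0 = nx/400: 1, 0.96, 0.9, 0.8, 0.6, 0.02
R0 = Σ lx·mx = 0 + 1.92 + 3.6 + 2.4 + 1.8 + 0.04 = 9.76
Σ x·lx·mx = 23.72; T = 23.72/9.76 = 2.43033…
r ≈ ln(R0)/T = ln(9.76)/2.43033… = 0.93744… → 0.937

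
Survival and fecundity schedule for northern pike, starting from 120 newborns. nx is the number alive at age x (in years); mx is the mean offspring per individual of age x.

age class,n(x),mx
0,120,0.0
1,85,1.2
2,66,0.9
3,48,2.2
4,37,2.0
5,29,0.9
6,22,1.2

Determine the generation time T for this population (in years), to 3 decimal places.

lx = nx/n0 = nx/120: 1, 0.70833…, 0.55, 0.4, 0.30833…, 0.24167…, 0.18333…
lx·mx: 0, 0.85…, 0.495, 0.88, 0.616667…, 0.2175…, 0.22… → R0 = 3.279167…
x·lx·mx: 0, 0.85…, 0.99, 2.64, 2.466667…, 1.0875…, 1.32… → Σ = 9.354167…
T = 9.354167… / 3.279167… = 2.852605… → 2.853

2.853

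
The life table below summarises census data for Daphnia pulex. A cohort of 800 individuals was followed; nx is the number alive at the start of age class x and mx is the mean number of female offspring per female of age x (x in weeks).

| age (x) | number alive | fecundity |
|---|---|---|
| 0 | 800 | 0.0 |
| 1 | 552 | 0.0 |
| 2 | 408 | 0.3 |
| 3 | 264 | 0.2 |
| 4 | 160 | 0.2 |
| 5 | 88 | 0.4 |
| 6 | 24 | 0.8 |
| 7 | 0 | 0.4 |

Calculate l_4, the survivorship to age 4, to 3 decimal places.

0.200

l_4 = n_4/n_0 = 160/800 = 0.2 → 0.200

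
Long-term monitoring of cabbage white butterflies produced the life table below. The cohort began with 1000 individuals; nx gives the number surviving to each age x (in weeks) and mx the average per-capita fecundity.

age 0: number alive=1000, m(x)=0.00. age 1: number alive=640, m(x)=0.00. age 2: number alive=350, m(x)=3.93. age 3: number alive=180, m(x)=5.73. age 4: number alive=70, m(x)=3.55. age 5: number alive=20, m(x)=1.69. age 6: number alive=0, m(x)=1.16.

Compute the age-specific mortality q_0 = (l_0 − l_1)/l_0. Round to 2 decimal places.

lx = nx/n0 = nx/1000: 1, 0.64, 0.35, 0.18, 0.07, 0.02, 0
q_0 = (l_0 − l_1) / l_0 = (1 − 0.64) / 1
     = 0.36 / 1 = 0.36 → 0.36

0.36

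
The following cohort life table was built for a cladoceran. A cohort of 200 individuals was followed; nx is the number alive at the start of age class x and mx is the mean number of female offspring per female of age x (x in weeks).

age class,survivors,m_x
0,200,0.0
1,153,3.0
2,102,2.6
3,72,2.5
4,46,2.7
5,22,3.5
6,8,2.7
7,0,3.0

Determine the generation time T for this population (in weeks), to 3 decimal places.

lx = nx/n0 = nx/200: 1, 0.765, 0.51, 0.36, 0.23, 0.11, 0.04, 0
lx·mx: 0, 2.295, 1.326, 0.9, 0.621, 0.385, 0.108, 0 → R0 = 5.635
x·lx·mx: 0, 2.295, 2.652, 2.7, 2.484, 1.925, 0.648, 0 → Σ = 12.704
T = 12.704 / 5.635 = 2.254481… → 2.254

2.254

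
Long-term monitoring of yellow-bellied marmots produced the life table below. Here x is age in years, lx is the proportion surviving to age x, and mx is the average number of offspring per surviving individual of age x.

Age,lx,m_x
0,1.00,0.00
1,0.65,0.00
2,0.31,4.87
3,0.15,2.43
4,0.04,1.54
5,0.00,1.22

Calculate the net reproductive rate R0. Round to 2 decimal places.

lx·mx by age: 0, 0, 1.5097, 0.3645, 0.0616, 0
R0 = Σ lx·mx = 1.9358 → 1.94

1.94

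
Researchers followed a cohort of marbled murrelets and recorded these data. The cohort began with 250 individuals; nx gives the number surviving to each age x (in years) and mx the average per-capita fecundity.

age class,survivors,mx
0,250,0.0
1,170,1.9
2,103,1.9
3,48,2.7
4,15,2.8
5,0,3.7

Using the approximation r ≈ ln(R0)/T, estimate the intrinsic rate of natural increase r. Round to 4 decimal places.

0.5515

lx = nx/n0 = nx/250: 1, 0.68, 0.412, 0.192, 0.06, 0
R0 = Σ lx·mx = 0 + 1.292 + 0.7828 + 0.5184 + 0.168 + 0 = 2.7612
Σ x·lx·mx = 5.0848; T = 5.0848/2.7612 = 1.84152…
r ≈ ln(R0)/T = ln(2.7612)/1.84152… = 0.551537… → 0.5515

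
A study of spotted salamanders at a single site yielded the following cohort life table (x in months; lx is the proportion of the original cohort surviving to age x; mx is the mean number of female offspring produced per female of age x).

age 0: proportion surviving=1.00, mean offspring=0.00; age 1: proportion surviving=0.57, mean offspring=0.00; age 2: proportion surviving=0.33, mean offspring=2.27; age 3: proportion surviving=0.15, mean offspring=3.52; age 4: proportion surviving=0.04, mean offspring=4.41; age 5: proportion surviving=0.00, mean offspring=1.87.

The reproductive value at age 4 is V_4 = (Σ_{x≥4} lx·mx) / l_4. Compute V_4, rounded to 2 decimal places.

4.41

lx·mx for x ≥ 4: 0.1764, 0 → sum = 0.1764
V_4 = 0.1764 / l_4 = 0.1764 / 0.04 = 4.41 → 4.41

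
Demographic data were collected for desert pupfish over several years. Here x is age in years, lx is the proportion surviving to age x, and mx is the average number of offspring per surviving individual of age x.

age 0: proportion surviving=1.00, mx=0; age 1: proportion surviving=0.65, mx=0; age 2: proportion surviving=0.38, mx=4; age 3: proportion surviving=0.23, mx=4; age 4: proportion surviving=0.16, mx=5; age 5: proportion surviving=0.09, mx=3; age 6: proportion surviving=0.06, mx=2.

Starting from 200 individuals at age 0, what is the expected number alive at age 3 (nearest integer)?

Expected survivors = N0 · l_3 = 200 × 0.23 = 46 → 46

46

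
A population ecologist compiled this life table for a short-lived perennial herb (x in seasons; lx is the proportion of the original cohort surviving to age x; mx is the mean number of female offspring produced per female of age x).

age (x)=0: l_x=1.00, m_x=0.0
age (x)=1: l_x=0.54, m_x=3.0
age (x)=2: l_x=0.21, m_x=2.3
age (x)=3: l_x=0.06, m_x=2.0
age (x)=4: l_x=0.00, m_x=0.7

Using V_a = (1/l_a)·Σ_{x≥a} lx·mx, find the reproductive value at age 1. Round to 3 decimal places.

4.117

lx·mx for x ≥ 1: 1.62, 0.483, 0.12, 0 → sum = 2.223
V_1 = 2.223 / l_1 = 2.223 / 0.54 = 4.116667… → 4.117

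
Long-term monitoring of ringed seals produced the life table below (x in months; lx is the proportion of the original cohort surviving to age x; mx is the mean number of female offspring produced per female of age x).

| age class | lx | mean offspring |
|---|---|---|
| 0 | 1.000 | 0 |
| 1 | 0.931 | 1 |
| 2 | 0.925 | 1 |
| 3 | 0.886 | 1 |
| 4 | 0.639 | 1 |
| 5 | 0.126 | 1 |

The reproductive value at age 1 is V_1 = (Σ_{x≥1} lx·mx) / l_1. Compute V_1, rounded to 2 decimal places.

lx·mx for x ≥ 1: 0.931, 0.925, 0.886, 0.639, 0.126 → sum = 3.507
V_1 = 3.507 / l_1 = 3.507 / 0.931 = 3.766917… → 3.77

3.77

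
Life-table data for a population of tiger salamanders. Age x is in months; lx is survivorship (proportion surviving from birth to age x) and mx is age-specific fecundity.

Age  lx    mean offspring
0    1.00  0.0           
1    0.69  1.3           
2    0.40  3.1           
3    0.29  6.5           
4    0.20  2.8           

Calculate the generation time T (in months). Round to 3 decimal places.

lx·mx: 0, 0.897, 1.24, 1.885, 0.56 → R0 = 4.582
x·lx·mx: 0, 0.897, 2.48, 5.655, 2.24 → Σ = 11.272
T = 11.272 / 4.582 = 2.460061… → 2.460

2.460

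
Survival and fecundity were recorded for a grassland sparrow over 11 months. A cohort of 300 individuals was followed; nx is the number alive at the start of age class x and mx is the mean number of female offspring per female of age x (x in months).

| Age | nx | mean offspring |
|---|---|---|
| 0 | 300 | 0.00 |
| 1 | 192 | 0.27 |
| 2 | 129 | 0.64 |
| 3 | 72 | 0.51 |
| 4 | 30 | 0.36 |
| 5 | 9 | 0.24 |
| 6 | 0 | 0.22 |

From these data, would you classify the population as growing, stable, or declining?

lx = nx/n0 = nx/300: 1, 0.64, 0.43, 0.24, 0.1, 0.03, 0
R0 = Σ lx·mx = 0 + 0.1728 + 0.2752 + 0.1224 + 0.036 + 0.0072 + 0 = 0.6136
R0 < 1, so the population is declining.

declining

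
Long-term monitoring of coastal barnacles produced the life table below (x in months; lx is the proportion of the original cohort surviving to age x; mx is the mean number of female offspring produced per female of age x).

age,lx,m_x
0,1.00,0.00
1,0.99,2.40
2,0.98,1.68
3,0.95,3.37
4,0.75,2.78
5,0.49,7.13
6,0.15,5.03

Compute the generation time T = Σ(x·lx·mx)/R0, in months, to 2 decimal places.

lx·mx: 0, 2.376, 1.6464, 3.2015, 2.085, 3.4937, 0.7545 → R0 = 13.5571
x·lx·mx: 0, 2.376, 3.2928, 9.6045, 8.34, 17.4685, 4.527 → Σ = 45.6088
T = 45.6088 / 13.5571 = 3.3642… → 3.36

3.36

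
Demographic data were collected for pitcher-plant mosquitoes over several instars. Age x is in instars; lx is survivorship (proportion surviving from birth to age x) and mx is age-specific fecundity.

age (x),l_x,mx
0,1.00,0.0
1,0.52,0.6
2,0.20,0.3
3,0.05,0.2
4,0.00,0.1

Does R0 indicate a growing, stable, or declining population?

declining

R0 = Σ lx·mx = 0 + 0.312 + 0.06 + 0.01 + 0 = 0.382
R0 < 1, so the population is declining.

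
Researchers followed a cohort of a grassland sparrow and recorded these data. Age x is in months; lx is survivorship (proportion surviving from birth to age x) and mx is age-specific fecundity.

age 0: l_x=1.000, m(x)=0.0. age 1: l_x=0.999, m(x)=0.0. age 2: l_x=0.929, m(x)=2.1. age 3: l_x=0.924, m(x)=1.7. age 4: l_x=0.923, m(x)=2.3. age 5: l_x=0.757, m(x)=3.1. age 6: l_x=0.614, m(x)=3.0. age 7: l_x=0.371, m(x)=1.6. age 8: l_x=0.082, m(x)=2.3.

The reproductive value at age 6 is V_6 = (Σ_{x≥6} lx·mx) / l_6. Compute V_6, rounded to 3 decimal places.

4.274

lx·mx for x ≥ 6: 1.842, 0.5936, 0.1886 → sum = 2.6242
V_6 = 2.6242 / l_6 = 2.6242 / 0.614 = 4.273941… → 4.274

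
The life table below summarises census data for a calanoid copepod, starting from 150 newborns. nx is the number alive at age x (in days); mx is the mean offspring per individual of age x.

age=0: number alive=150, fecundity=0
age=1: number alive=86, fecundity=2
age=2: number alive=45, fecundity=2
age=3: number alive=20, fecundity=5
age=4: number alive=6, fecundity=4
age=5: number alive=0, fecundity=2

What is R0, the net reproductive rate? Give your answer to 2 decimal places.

lx = nx/n0 = nx/150: 1, 0.57333…, 0.3, 0.13333…, 0.04, 0
lx·mx by age: 0, 1.146667…, 0.6, 0.666667…, 0.16, 0
R0 = Σ lx·mx = 2.573333… → 2.57

2.57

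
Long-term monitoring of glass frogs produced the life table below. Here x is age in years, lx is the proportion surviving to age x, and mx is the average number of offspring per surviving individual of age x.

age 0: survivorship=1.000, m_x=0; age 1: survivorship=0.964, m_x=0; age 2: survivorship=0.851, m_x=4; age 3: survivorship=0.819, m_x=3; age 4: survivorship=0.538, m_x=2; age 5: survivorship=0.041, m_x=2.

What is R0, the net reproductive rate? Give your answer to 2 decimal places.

7.02

lx·mx by age: 0, 0, 3.404, 2.457, 1.076, 0.082
R0 = Σ lx·mx = 7.019 → 7.02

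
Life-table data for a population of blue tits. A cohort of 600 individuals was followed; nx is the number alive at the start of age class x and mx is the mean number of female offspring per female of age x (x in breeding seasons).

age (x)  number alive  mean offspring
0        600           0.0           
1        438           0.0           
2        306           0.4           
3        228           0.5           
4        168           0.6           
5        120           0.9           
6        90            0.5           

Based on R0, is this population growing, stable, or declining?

declining

lx = nx/n0 = nx/600: 1, 0.73, 0.51, 0.38, 0.28, 0.2, 0.15
R0 = Σ lx·mx = 0 + 0 + 0.204 + 0.19 + 0.168 + 0.18 + 0.075 = 0.817
R0 < 1, so the population is declining.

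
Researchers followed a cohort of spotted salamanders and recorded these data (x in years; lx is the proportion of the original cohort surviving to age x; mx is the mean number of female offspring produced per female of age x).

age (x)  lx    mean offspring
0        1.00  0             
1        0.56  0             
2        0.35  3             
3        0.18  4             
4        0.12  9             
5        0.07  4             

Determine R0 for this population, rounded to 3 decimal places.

3.130

lx·mx by age: 0, 0, 1.05, 0.72, 1.08, 0.28
R0 = Σ lx·mx = 3.13 → 3.130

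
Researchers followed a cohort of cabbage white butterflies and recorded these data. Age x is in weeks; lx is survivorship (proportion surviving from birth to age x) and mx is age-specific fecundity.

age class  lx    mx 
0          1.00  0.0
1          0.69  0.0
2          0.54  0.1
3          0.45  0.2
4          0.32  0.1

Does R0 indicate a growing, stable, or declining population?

R0 = Σ lx·mx = 0 + 0 + 0.054 + 0.09 + 0.032 = 0.176
R0 < 1, so the population is declining.

declining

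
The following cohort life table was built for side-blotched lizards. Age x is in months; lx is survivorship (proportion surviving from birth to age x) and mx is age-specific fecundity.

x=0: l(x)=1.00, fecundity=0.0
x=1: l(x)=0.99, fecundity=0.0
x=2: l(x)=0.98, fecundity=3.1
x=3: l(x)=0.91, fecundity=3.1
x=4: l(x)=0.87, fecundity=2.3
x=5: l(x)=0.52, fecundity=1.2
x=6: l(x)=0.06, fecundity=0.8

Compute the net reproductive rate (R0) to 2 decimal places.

8.53

lx·mx by age: 0, 0, 3.038, 2.821, 2.001, 0.624, 0.048
R0 = Σ lx·mx = 8.532 → 8.53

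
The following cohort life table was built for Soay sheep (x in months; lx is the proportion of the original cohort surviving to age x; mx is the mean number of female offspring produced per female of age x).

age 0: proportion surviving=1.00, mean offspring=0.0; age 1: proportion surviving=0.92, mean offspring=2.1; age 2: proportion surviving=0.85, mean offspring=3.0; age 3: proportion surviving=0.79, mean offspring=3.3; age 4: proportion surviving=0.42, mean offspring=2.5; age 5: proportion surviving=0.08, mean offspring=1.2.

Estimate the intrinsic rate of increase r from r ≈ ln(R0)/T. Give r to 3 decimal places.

0.889

R0 = Σ lx·mx = 0 + 1.932 + 2.55 + 2.607 + 1.05 + 0.096 = 8.235
Σ x·lx·mx = 19.533; T = 19.533/8.235 = 2.37195…
r ≈ ln(R0)/T = ln(8.235)/2.37195… = 0.88889… → 0.889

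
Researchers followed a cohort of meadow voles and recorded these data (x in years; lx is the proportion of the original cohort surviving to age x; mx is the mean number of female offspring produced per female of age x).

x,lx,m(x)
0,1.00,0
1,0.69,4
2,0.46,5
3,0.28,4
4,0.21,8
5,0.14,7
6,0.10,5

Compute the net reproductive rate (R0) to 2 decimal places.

lx·mx by age: 0, 2.76, 2.3, 1.12, 1.68, 0.98, 0.5
R0 = Σ lx·mx = 9.34 → 9.34

9.34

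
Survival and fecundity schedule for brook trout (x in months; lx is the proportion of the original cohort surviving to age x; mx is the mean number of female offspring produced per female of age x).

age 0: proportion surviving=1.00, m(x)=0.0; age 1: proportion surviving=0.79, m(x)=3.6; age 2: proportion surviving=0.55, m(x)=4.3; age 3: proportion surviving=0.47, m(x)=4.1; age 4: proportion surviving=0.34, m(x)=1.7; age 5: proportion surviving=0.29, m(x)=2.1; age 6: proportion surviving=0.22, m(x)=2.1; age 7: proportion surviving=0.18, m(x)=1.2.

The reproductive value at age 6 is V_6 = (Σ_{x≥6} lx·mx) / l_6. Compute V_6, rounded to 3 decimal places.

lx·mx for x ≥ 6: 0.462, 0.216 → sum = 0.678
V_6 = 0.678 / l_6 = 0.678 / 0.22 = 3.081818… → 3.082

3.082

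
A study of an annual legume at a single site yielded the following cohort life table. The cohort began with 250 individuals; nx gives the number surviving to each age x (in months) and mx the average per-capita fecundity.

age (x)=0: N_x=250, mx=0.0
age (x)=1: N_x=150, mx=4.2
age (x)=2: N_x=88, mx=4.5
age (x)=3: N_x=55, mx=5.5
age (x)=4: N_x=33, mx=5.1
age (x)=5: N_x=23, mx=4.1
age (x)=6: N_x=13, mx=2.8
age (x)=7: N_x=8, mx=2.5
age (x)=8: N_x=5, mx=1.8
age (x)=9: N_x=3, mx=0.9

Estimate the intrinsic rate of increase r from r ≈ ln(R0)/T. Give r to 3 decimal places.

0.799

lx = nx/n0 = nx/250: 1, 0.6, 0.352, 0.22, 0.132, 0.092, 0.052, 0.032, 0.02, 0.012
R0 = Σ lx·mx = 0 + 2.52 + 1.584 + 1.21 + 0.6732 + 0.3772 + 0.1456 + 0.08 + 0.036 + 0.0108 = 6.6368
Σ x·lx·mx = 15.7156; T = 15.7156/6.6368 = 2.36795…
r ≈ ln(R0)/T = ln(6.6368)/2.36795… = 0.79927… → 0.799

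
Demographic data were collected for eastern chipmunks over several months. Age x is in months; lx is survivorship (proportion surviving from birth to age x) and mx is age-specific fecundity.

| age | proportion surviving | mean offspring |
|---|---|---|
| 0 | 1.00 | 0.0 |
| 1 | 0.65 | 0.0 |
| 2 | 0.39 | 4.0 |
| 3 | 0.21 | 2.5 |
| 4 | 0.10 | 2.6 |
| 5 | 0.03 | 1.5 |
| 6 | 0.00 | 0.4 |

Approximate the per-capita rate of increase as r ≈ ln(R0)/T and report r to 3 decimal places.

0.349

R0 = Σ lx·mx = 0 + 0 + 1.56 + 0.525 + 0.26 + 0.045 + 0 = 2.39
Σ x·lx·mx = 5.96; T = 5.96/2.39 = 2.49372…
r ≈ ln(R0)/T = ln(2.39)/2.49372… = 0.34939… → 0.349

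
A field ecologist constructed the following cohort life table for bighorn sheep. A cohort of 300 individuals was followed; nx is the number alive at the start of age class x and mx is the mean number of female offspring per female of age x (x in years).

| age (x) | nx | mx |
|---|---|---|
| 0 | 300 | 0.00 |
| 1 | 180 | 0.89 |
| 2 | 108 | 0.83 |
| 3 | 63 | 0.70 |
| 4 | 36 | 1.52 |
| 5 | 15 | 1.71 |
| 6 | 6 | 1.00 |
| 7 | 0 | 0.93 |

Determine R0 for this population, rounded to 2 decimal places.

lx = nx/n0 = nx/300: 1, 0.6, 0.36, 0.21, 0.12, 0.05, 0.02, 0
lx·mx by age: 0, 0.534, 0.2988, 0.147, 0.1824, 0.0855, 0.02, 0
R0 = Σ lx·mx = 1.2677 → 1.27

1.27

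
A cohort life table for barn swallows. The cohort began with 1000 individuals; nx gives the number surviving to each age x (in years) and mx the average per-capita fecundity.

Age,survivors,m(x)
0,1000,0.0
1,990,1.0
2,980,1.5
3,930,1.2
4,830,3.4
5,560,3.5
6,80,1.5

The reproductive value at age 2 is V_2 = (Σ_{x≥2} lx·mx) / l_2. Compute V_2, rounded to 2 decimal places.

7.64

lx = nx/n0 = nx/1000: 1, 0.99, 0.98, 0.93, 0.83, 0.56, 0.08
lx·mx for x ≥ 2: 1.47, 1.116, 2.822, 1.96, 0.12 → sum = 7.488
V_2 = 7.488 / l_2 = 7.488 / 0.98 = 7.640816… → 7.64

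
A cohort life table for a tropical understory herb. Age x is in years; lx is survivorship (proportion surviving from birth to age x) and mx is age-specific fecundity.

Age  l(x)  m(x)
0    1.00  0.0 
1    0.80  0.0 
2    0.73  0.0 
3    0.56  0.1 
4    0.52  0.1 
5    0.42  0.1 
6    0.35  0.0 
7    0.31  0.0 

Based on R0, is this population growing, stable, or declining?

declining

R0 = Σ lx·mx = 0 + 0 + 0 + 0.056 + 0.052 + 0.042 + 0 + 0 = 0.15
R0 < 1, so the population is declining.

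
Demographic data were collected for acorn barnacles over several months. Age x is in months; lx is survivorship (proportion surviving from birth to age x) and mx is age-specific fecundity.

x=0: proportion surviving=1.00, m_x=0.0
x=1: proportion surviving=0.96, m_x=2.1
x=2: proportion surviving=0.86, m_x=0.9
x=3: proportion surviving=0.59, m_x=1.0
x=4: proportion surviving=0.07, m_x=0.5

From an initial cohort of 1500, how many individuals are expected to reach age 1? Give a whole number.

Expected survivors = N0 · l_1 = 1500 × 0.96 = 1440 → 1440

1440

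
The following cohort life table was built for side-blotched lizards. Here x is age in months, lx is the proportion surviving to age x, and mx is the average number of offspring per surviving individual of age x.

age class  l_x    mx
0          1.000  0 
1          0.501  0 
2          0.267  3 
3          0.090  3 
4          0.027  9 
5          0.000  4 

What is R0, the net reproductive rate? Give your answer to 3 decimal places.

1.314

lx·mx by age: 0, 0, 0.801, 0.27, 0.243, 0
R0 = Σ lx·mx = 1.314 → 1.314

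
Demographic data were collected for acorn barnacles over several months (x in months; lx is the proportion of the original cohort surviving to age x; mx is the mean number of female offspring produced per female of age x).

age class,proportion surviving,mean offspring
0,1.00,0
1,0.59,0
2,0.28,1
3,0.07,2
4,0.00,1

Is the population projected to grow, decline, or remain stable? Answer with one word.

declining

R0 = Σ lx·mx = 0 + 0 + 0.28 + 0.14 + 0 = 0.42
R0 < 1, so the population is declining.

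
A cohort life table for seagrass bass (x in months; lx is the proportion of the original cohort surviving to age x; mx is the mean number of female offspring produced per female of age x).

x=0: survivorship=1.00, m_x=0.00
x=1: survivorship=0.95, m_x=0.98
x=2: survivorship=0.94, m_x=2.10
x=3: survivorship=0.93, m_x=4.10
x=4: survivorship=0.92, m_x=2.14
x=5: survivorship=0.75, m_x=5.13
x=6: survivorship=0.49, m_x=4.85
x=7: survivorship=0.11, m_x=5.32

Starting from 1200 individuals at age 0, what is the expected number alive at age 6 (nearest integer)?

588

Expected survivors = N0 · l_6 = 1200 × 0.49 = 588 → 588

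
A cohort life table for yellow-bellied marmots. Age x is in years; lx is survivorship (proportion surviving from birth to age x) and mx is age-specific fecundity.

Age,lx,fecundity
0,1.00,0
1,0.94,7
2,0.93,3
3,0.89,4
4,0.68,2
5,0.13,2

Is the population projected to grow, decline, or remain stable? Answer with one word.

R0 = Σ lx·mx = 0 + 6.58 + 2.79 + 3.56 + 1.36 + 0.26 = 14.55
R0 > 1, so the population is growing.

growing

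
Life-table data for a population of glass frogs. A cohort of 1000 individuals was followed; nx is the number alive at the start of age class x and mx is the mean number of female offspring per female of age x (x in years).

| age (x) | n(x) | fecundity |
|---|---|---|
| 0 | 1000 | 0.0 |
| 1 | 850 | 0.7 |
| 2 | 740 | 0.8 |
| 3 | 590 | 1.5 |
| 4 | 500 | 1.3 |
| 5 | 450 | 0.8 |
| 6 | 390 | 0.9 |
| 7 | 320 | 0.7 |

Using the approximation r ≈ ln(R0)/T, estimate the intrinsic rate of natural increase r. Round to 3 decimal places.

0.379

lx = nx/n0 = nx/1000: 1, 0.85, 0.74, 0.59, 0.5, 0.45, 0.39, 0.32
R0 = Σ lx·mx = 0 + 0.595 + 0.592 + 0.885 + 0.65 + 0.36 + 0.351 + 0.224 = 3.657
Σ x·lx·mx = 12.508; T = 12.508/3.657 = 3.42029…
r ≈ ln(R0)/T = ln(3.657)/3.42029… = 0.3791… → 0.379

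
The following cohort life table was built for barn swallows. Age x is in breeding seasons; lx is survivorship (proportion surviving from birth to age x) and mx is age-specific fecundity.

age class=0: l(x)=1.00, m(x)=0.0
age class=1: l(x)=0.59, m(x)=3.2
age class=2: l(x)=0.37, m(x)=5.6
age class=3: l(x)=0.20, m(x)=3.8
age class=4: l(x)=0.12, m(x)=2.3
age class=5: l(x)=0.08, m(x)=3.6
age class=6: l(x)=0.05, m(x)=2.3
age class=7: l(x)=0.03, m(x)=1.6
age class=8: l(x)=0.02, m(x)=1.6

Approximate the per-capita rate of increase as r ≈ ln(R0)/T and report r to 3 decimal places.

R0 = Σ lx·mx = 0 + 1.888 + 2.072 + 0.76 + 0.276 + 0.288 + 0.115 + 0.048 + 0.032 = 5.479
Σ x·lx·mx = 12.138; T = 12.138/5.479 = 2.21537…
r ≈ ln(R0)/T = ln(5.479)/2.21537… = 0.76778… → 0.768

0.768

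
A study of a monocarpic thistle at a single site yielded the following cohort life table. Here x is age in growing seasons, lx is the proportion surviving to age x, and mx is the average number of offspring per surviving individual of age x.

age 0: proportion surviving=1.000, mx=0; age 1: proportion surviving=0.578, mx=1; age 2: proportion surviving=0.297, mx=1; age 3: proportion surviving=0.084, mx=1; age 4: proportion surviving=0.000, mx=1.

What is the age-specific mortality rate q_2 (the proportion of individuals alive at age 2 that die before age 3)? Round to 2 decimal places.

0.72

q_2 = (l_2 − l_3) / l_2 = (0.297 − 0.084) / 0.297
     = 0.213 / 0.297 = 0.717172… → 0.72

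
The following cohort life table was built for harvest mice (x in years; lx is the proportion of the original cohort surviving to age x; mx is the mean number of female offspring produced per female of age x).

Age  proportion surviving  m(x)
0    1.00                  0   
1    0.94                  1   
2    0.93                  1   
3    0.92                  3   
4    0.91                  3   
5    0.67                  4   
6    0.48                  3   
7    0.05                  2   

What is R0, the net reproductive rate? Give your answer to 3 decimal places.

11.580

lx·mx by age: 0, 0.94, 0.93, 2.76, 2.73, 2.68, 1.44, 0.1
R0 = Σ lx·mx = 11.58 → 11.580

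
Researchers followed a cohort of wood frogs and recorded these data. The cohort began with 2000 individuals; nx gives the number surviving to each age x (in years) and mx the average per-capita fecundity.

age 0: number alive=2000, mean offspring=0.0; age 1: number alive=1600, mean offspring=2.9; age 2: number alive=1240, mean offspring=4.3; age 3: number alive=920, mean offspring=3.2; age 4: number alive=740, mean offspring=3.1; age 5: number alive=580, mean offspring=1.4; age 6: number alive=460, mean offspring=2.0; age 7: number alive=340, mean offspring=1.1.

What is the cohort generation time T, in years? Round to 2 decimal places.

lx = nx/n0 = nx/2000: 1, 0.8, 0.62, 0.46, 0.37, 0.29, 0.23, 0.17
lx·mx: 0, 2.32, 2.666, 1.472, 1.147, 0.406, 0.46, 0.187 → R0 = 8.658
x·lx·mx: 0, 2.32, 5.332, 4.416, 4.588, 2.03, 2.76, 1.309 → Σ = 22.755
T = 22.755 / 8.658 = 2.628205… → 2.63

2.63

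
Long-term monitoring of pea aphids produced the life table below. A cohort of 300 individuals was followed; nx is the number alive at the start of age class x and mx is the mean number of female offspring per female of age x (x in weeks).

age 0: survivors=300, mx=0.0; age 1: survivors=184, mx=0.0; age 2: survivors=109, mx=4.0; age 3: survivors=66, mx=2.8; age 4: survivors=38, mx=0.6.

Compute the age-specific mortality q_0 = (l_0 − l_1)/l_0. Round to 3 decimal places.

lx = nx/n0 = nx/300: 1, 0.61333…, 0.36333…, 0.22, 0.12667…
q_0 = (l_0 − l_1) / l_0 = (1 − 0.613333…) / 1
     = 0.386667… / 1 = 0.386667… → 0.387

0.387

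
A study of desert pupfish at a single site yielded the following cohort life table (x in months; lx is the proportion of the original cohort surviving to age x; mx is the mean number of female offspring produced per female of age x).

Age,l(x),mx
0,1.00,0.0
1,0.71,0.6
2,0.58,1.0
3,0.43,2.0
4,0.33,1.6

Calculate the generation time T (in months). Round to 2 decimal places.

lx·mx: 0, 0.426, 0.58, 0.86, 0.528 → R0 = 2.394
x·lx·mx: 0, 0.426, 1.16, 2.58, 2.112 → Σ = 6.278
T = 6.278 / 2.394 = 2.622389… → 2.62

2.62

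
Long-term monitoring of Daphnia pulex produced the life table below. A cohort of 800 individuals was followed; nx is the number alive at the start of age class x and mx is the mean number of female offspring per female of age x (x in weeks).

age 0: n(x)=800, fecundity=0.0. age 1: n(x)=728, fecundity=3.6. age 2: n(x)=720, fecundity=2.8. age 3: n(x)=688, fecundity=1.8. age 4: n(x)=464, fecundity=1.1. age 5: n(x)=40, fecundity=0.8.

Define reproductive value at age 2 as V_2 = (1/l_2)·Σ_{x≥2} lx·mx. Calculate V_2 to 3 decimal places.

5.273

lx = nx/n0 = nx/800: 1, 0.91, 0.9, 0.86, 0.58, 0.05
lx·mx for x ≥ 2: 2.52, 1.548, 0.638, 0.04 → sum = 4.746
V_2 = 4.746 / l_2 = 4.746 / 0.9 = 5.273333… → 5.273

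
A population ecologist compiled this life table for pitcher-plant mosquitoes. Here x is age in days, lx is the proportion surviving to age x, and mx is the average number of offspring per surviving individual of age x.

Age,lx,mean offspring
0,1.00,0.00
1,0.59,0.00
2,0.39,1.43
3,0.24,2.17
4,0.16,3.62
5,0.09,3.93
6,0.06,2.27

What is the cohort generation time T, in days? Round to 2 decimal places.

3.53

lx·mx: 0, 0, 0.5577, 0.5208, 0.5792, 0.3537, 0.1362 → R0 = 2.1476
x·lx·mx: 0, 0, 1.1154, 1.5624, 2.3168, 1.7685, 0.8172 → Σ = 7.5803
T = 7.5803 / 2.1476 = 3.529661… → 3.53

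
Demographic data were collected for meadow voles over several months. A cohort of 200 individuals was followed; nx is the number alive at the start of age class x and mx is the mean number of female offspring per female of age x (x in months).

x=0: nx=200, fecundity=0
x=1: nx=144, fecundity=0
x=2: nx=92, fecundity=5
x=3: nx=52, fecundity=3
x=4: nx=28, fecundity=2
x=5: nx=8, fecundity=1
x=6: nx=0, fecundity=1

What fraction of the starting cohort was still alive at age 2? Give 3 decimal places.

0.460

l_2 = n_2/n_0 = 92/200 = 0.46 → 0.460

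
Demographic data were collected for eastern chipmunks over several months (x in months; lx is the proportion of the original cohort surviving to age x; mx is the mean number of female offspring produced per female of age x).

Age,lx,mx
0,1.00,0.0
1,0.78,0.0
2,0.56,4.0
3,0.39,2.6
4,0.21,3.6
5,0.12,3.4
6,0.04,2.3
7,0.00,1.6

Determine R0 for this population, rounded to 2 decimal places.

4.51

lx·mx by age: 0, 0, 2.24, 1.014, 0.756, 0.408, 0.092, 0
R0 = Σ lx·mx = 4.51 → 4.51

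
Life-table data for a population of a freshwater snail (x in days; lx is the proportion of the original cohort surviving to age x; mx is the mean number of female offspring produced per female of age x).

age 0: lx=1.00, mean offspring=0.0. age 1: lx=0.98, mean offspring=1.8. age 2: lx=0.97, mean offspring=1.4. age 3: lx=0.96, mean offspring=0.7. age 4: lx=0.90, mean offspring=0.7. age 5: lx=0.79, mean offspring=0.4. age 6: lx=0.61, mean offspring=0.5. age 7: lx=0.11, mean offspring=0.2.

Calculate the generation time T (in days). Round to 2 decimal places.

2.48

lx·mx: 0, 1.764, 1.358, 0.672, 0.63, 0.316, 0.305, 0.022 → R0 = 5.067
x·lx·mx: 0, 1.764, 2.716, 2.016, 2.52, 1.58, 1.83, 0.154 → Σ = 12.58
T = 12.58 / 5.067 = 2.482731… → 2.48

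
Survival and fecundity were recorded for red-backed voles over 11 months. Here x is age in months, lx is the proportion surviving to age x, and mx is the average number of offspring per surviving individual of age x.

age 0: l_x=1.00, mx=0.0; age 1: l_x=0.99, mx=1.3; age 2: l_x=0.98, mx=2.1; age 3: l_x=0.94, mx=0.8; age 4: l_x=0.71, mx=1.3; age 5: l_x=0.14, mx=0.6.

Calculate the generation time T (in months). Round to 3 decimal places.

2.306

lx·mx: 0, 1.287, 2.058, 0.752, 0.923, 0.084 → R0 = 5.104
x·lx·mx: 0, 1.287, 4.116, 2.256, 3.692, 0.42 → Σ = 11.771
T = 11.771 / 5.104 = 2.30623… → 2.306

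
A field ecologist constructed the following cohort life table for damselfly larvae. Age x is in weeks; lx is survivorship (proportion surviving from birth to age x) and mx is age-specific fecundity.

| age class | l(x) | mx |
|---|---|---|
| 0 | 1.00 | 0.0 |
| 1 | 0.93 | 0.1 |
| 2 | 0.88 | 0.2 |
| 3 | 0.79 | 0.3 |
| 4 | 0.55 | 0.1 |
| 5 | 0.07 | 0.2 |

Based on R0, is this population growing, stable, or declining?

declining

R0 = Σ lx·mx = 0 + 0.093 + 0.176 + 0.237 + 0.055 + 0.014 = 0.575
R0 < 1, so the population is declining.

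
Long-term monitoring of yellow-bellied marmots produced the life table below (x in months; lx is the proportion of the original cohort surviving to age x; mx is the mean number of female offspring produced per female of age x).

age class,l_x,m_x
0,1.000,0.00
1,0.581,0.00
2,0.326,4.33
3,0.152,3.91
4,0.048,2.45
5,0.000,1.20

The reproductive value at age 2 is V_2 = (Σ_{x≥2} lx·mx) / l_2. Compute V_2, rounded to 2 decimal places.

lx·mx for x ≥ 2: 1.41158, 0.59432, 0.1176, 0 → sum = 2.1235
V_2 = 2.1235 / l_2 = 2.1235 / 0.326 = 6.513804… → 6.51

6.51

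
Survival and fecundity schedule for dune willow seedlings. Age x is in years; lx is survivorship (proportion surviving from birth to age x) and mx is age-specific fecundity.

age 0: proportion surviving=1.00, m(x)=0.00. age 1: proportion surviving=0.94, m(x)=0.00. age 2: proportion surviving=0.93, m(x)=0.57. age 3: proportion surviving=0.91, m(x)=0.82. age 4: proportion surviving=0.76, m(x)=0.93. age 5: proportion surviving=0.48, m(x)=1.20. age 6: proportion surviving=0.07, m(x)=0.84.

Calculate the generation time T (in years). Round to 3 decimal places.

lx·mx: 0, 0, 0.5301, 0.7462, 0.7068, 0.576, 0.0588 → R0 = 2.6179
x·lx·mx: 0, 0, 1.0602, 2.2386, 2.8272, 2.88, 0.3528 → Σ = 9.3588
T = 9.3588 / 2.6179 = 3.574926… → 3.575

3.575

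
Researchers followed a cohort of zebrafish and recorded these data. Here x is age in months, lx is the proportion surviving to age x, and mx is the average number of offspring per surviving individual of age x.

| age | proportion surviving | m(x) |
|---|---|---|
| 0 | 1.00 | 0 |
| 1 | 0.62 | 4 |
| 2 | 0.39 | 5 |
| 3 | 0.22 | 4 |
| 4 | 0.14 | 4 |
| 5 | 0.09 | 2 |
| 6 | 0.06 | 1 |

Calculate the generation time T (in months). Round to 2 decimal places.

lx·mx: 0, 2.48, 1.95, 0.88, 0.56, 0.18, 0.06 → R0 = 6.11
x·lx·mx: 0, 2.48, 3.9, 2.64, 2.24, 0.9, 0.36 → Σ = 12.52
T = 12.52 / 6.11 = 2.0491… → 2.05

2.05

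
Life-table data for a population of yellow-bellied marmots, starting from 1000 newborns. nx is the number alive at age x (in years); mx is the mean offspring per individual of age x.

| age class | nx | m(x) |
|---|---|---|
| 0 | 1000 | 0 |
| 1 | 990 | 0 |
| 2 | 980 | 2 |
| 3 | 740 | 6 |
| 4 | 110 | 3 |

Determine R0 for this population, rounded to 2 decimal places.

lx = nx/n0 = nx/1000: 1, 0.99, 0.98, 0.74, 0.11
lx·mx by age: 0, 0, 1.96, 4.44, 0.33
R0 = Σ lx·mx = 6.73 → 6.73

6.73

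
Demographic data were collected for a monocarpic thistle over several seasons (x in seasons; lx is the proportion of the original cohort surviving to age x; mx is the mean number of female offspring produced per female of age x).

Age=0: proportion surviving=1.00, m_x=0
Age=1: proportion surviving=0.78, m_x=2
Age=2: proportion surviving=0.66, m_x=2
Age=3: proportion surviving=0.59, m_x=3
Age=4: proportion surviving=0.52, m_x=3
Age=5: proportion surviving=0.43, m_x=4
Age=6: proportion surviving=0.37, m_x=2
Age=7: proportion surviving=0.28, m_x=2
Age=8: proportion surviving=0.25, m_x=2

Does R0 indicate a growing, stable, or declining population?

growing

R0 = Σ lx·mx = 0 + 1.56 + 1.32 + 1.77 + 1.56 + 1.72 + 0.74 + 0.56 + 0.5 = 9.73
R0 > 1, so the population is growing.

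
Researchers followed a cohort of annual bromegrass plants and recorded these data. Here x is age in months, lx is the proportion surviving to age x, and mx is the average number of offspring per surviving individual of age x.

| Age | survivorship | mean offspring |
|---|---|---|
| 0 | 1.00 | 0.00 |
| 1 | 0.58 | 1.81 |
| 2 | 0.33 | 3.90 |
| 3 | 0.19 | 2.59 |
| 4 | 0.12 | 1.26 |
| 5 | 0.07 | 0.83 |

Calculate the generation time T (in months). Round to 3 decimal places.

lx·mx: 0, 1.0498, 1.287, 0.4921, 0.1512, 0.0581 → R0 = 3.0382
x·lx·mx: 0, 1.0498, 2.574, 1.4763, 0.6048, 0.2905 → Σ = 5.9954
T = 5.9954 / 3.0382 = 1.973339… → 1.973

1.973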